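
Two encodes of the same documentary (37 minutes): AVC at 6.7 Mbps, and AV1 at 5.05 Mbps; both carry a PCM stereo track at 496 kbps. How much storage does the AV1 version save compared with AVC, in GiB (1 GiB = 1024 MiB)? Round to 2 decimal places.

37 min = 2220 s
Audio: 496 kbps = 0.496 Mbps.
AVC: 7.196 Mbps × 2220 s = 15975.1 Mb = 1.860 GiB.
AV1: 5.546 Mbps × 2220 s = 12312.1 Mb = 1.433 GiB.
Saving: 1.860 − 1.433 = 0.426 GiB.

0.43 GiB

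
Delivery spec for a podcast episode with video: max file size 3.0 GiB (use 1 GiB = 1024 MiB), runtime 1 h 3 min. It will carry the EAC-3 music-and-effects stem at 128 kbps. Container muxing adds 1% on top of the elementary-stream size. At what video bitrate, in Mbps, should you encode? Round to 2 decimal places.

Budget: 3.0 GiB = 25769.8 Mb.
Stream payload after overhead: 25769.8 / 1.01 = 25514.7 Mb.
1 h 3 min = 63 min = 3780 s
Total bitrate budget: 25514.7 Mb / 3780 s = 6.750 Mbps.
Audio: 128 kbps = 0.128 Mbps.
Video: 6.750 − 0.128 = 6.622 Mbps.

6.62 Mbps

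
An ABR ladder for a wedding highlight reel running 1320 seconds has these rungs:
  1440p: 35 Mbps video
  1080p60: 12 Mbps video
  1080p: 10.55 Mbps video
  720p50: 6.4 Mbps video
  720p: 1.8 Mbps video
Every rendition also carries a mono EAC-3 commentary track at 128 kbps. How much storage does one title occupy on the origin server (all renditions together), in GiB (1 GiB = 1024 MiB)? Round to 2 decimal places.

Audio: 128 kbps = 0.128 Mbps.
Sum of rendition bitrates: (35+0.128) + (12+0.128) + (10.55+0.128) + (6.4+0.128) + (1.8+0.128) = 66.390 Mbps.
× 1320 s = 87,635 Mb = 10,954 MB = 10.20 GiB.

10.20 GiB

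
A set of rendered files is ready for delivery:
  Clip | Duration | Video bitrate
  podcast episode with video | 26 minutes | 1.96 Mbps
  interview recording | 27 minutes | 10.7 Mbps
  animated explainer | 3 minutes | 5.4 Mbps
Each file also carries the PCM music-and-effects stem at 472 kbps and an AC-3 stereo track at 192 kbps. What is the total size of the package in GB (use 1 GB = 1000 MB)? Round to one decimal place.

2.9 GB

Audio total: 472 + 192 = 664 kbps = 0.664 Mbps.
podcast episode with video: 2.624 Mbps × 1560 s = 4093.4 Mb
interview recording: 11.364 Mbps × 1620 s = 18409.7 Mb
animated explainer: 6.064 Mbps × 180 s = 1091.5 Mb
Total: 23594.6 Mb = 2949.3 MB.
= 2.949 GB.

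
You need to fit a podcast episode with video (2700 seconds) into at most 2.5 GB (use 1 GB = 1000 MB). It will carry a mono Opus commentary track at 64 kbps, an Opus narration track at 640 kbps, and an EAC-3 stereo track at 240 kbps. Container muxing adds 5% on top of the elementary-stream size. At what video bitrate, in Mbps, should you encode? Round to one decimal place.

Budget: 2.5 GB = 20000.0 Mb.
Stream payload after overhead: 20000.0 / 1.05 = 19047.6 Mb.
Total bitrate budget: 19047.6 Mb / 2700 s = 7.055 Mbps.
Audio total: 64 + 640 + 240 = 944 kbps = 0.944 Mbps.
Video: 7.055 − 0.944 = 6.111 Mbps.

6.1 Mbps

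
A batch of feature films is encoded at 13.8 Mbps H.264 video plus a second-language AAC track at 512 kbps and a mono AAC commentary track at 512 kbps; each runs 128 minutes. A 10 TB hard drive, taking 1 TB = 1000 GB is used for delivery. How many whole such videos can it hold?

128 min = 7680 s
Audio total: 512 + 512 = 1024 kbps = 1.024 Mbps.
Total bitrate: 14.824 Mbps.
Per item: 14.824 Mbps × 7680 s = 113,848 Mb = 14,231 MB.
Capacity: 10 TB = 80,000,000 Mb; 702.69 items → 702 complete.

702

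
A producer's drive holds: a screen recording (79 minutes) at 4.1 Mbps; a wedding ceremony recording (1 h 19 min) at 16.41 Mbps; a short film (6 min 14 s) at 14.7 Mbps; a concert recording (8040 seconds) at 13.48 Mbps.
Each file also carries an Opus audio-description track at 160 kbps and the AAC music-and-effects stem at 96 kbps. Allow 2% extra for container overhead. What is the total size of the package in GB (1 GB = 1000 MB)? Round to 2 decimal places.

27.50 GB

Audio total: 160 + 96 = 256 kbps = 0.256 Mbps.
screen recording: 4.356 Mbps × 4740 s × 1.02 = 21060.4 Mb
wedding ceremony recording: 16.666 Mbps × 4740 s × 1.02 = 80576.8 Mb
short film: 14.956 Mbps × 374 s × 1.02 = 5705.4 Mb
concert recording: 13.736 Mbps × 8040 s × 1.02 = 112646.2 Mb
Total: 219988.8 Mb = 27498.6 MB.
= 27.50 GB.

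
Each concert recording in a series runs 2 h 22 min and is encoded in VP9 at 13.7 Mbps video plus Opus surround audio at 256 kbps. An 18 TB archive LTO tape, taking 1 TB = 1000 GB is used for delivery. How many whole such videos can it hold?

2 h 22 min = 142 min = 8520 s
Audio: 256 kbps = 0.256 Mbps.
Total bitrate: 13.956 Mbps.
Per item: 13.956 Mbps × 8520 s = 118,905 Mb = 14,863 MB.
Capacity: 18 TB = 144,000,000 Mb; 1211.05 items → 1211 complete.

1211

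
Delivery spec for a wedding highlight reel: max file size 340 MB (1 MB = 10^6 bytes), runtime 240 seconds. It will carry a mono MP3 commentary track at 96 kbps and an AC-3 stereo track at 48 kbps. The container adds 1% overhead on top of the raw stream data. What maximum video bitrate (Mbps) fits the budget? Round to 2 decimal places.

Budget: 340 MB = 2720.0 Mb.
Stream payload after overhead: 2720.0 / 1.01 = 2693.1 Mb.
Total bitrate budget: 2693.1 Mb / 240 s = 11.221 Mbps.
Audio total: 96 + 48 = 144 kbps = 0.144 Mbps.
Video: 11.221 − 0.144 = 11.077 Mbps.

11.08 Mbps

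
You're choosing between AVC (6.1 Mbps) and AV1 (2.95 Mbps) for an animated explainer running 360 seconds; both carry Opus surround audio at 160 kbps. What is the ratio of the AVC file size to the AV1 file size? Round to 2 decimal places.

Audio: 160 kbps = 0.160 Mbps.
AVC: 6.260 Mbps × 360 s = 2253.6 Mb = 268.650 MiB.
AV1: 3.110 Mbps × 360 s = 1119.6 Mb = 133.467 MiB.
Ratio: 268.650 / 133.467 = 2.013.

2.01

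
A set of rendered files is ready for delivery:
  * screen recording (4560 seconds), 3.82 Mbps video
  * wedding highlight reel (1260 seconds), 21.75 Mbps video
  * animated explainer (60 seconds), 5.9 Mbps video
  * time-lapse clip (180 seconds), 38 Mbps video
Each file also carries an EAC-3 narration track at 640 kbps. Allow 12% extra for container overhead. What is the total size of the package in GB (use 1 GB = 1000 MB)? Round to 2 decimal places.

7.83 GB

Audio: 640 kbps = 0.640 Mbps.
screen recording: 4.460 Mbps × 4560 s × 1.12 = 22778.1 Mb
wedding highlight reel: 22.390 Mbps × 1260 s × 1.12 = 31596.8 Mb
animated explainer: 6.540 Mbps × 60 s × 1.12 = 439.5 Mb
time-lapse clip: 38.640 Mbps × 180 s × 1.12 = 7789.8 Mb
Total: 62604.2 Mb = 7825.5 MB.
= 7.826 GB.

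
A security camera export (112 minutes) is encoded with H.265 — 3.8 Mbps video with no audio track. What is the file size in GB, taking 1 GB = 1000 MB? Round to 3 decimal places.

112 min = 6720 s
Total bitrate: 3.8 Mbps.
Stream data: 3.800 Mbps × 6720 s = 25536.0 Mb.
25,536 Mb ÷ 8 = 3,192 MB → 3.192 GB.

3.192 GB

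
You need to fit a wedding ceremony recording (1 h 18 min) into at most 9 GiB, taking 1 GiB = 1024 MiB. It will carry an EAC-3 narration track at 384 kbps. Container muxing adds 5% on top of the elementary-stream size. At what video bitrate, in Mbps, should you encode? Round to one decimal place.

15.3 Mbps

Budget: 9 GiB = 77309.4 Mb.
Stream payload after overhead: 77309.4 / 1.05 = 73628.0 Mb.
1 h 18 min = 78 min = 4680 s
Total bitrate budget: 73628.0 Mb / 4680 s = 15.732 Mbps.
Audio: 384 kbps = 0.384 Mbps.
Video: 15.732 − 0.384 = 15.348 Mbps.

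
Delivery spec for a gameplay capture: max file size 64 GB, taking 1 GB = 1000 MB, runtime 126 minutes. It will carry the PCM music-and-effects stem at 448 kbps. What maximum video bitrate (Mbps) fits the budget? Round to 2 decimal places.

Budget: 64 GB = 512000.0 Mb.
126 min = 7560 s
Total bitrate budget: 512000.0 Mb / 7560 s = 67.725 Mbps.
Audio: 448 kbps = 0.448 Mbps.
Video: 67.725 − 0.448 = 67.277 Mbps.

67.28 Mbps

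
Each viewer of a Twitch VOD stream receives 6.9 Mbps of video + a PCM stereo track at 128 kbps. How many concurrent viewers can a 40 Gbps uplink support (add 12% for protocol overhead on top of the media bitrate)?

Audio: 128 kbps = 0.128 Mbps.
Per-viewer media rate: 7.028 Mbps.
On the wire with 12% overhead: 7.871 Mbps.
40 Gbps = 40,000 Mbps; 40,000 / 7.871 = 5081.71 → 5081 viewers.

5081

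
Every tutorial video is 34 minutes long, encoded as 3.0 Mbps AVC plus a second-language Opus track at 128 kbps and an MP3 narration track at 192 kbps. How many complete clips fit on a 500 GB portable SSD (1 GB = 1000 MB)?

34 min = 2040 s
Audio total: 128 + 192 = 320 kbps = 0.320 Mbps.
Total bitrate: 3.320 Mbps.
Per item: 3.320 Mbps × 2040 s = 6,773 Mb = 846.6 MB.
Capacity: 500 GB = 4,000,000 Mb; 590.60 items → 590 complete.

590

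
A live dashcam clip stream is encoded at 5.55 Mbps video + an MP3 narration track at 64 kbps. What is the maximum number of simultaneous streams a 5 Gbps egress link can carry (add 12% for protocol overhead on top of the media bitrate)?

Audio: 64 kbps = 0.064 Mbps.
Per-viewer media rate: 5.614 Mbps.
On the wire with 12% overhead: 6.288 Mbps.
5 Gbps = 5,000 Mbps; 5,000 / 6.288 = 795.21 → 795 viewers.

795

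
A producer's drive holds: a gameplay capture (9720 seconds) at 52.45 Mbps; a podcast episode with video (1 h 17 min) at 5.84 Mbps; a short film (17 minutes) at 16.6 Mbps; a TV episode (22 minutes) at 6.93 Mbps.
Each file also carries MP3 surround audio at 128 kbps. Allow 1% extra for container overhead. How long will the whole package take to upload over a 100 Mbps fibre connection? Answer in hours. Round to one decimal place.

Audio: 128 kbps = 0.128 Mbps.
gameplay capture: 52.578 Mbps × 9720 s × 1.01 = 516168.7 Mb
podcast episode with video: 5.968 Mbps × 4620 s × 1.01 = 27847.9 Mb
short film: 16.728 Mbps × 1020 s × 1.01 = 17233.2 Mb
TV episode: 7.058 Mbps × 1320 s × 1.01 = 9409.7 Mb
Total: 570659.5 Mb = 71332.4 MB.
At 100 Mbps: 570659.5 / 100 = 5707 s ≈ 1.59 hours.

1.6 hours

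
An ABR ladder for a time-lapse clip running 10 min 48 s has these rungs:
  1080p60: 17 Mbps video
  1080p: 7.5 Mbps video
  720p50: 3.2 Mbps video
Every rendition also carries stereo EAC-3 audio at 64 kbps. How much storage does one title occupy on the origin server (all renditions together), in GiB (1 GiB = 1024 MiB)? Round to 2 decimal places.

2.10 GiB

10 min 48 s = 648 s
Audio: 64 kbps = 0.064 Mbps.
Sum of rendition bitrates: (17+0.064) + (7.5+0.064) + (3.2+0.064) = 27.892 Mbps.
× 648 s = 18,074 Mb = 2,259 MB = 2.104 GiB.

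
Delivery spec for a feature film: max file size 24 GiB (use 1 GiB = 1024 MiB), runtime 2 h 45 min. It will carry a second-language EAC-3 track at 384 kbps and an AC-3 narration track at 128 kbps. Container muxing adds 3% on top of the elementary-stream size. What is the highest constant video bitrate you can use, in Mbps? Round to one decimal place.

Budget: 24 GiB = 206158.4 Mb.
Stream payload after overhead: 206158.4 / 1.03 = 200153.8 Mb.
2 h 45 min = 165 min = 9900 s
Total bitrate budget: 200153.8 Mb / 9900 s = 20.218 Mbps.
Audio total: 384 + 128 = 512 kbps = 0.512 Mbps.
Video: 20.218 − 0.512 = 19.706 Mbps.

19.7 Mbps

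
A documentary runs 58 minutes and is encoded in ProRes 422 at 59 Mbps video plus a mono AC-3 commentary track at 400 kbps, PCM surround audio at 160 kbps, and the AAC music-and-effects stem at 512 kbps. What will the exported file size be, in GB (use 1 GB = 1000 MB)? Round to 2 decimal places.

26.13 GB

58 min = 3480 s
Audio total: 400 + 160 + 512 = 1072 kbps = 1.072 Mbps.
Total bitrate: 59 + 1.072 = 60.072 Mbps.
Stream data: 60.072 Mbps × 3480 s = 209050.6 Mb.
209,051 Mb ÷ 8 = 26,131 MB → 26.13 GB.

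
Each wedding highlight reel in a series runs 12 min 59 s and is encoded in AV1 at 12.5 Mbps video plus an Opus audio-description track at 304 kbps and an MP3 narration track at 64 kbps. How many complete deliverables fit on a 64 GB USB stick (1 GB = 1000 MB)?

51

12 min 59 s = 779 s
Audio total: 304 + 64 = 368 kbps = 0.368 Mbps.
Total bitrate: 12.868 Mbps.
Per item: 12.868 Mbps × 779 s = 10,024 Mb = 1,253 MB.
Capacity: 64 GB = 512,000 Mb; 51.08 items → 51 complete.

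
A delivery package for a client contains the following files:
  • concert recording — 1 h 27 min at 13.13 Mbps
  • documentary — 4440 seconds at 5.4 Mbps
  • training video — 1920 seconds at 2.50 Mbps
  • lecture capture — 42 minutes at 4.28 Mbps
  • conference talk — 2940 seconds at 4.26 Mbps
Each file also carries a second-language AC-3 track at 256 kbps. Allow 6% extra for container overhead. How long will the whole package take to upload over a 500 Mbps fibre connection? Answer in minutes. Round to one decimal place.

Audio: 256 kbps = 0.256 Mbps.
concert recording: 13.386 Mbps × 5220 s × 1.06 = 74067.4 Mb
documentary: 5.656 Mbps × 4440 s × 1.06 = 26619.4 Mb
training video: 2.756 Mbps × 1920 s × 1.06 = 5609.0 Mb
lecture capture: 4.536 Mbps × 2520 s × 1.06 = 12116.6 Mb
conference talk: 4.516 Mbps × 2940 s × 1.06 = 14073.7 Mb
Total: 132486.1 Mb = 16560.8 MB.
At 500 Mbps: 132486.1 / 500 = 265 s ≈ 4.42 minutes.

4.4 minutes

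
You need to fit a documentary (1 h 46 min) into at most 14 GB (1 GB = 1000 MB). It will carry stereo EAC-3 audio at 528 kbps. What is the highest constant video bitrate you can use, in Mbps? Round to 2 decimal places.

Budget: 14 GB = 112000.0 Mb.
1 h 46 min = 106 min = 6360 s
Total bitrate budget: 112000.0 Mb / 6360 s = 17.610 Mbps.
Audio: 528 kbps = 0.528 Mbps.
Video: 17.610 − 0.528 = 17.082 Mbps.

17.08 Mbps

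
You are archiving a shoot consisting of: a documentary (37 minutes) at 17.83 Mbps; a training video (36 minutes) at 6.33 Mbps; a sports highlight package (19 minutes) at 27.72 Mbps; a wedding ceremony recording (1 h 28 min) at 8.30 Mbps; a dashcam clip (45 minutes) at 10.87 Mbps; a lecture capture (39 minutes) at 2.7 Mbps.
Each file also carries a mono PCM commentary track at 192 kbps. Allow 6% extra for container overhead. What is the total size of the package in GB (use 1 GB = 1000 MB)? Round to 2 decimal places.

Audio: 192 kbps = 0.192 Mbps.
documentary: 18.022 Mbps × 2220 s × 1.06 = 42409.4 Mb
training video: 6.522 Mbps × 2160 s × 1.06 = 14932.8 Mb
sports highlight package: 27.912 Mbps × 1140 s × 1.06 = 33728.9 Mb
wedding ceremony recording: 8.492 Mbps × 5280 s × 1.06 = 47528.0 Mb
dashcam clip: 11.062 Mbps × 2700 s × 1.06 = 31659.4 Mb
lecture capture: 2.892 Mbps × 2340 s × 1.06 = 7173.3 Mb
Total: 177431.8 Mb = 22179.0 MB.
= 22.18 GB.

22.18 GB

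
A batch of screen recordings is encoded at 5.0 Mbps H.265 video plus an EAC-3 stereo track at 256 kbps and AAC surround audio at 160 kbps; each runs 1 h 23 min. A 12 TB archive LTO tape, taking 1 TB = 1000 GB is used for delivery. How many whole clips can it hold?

3559

1 h 23 min = 83 min = 4980 s
Audio total: 256 + 160 = 416 kbps = 0.416 Mbps.
Total bitrate: 5.416 Mbps.
Per item: 5.416 Mbps × 4980 s = 26,972 Mb = 3,371 MB.
Capacity: 12 TB = 96,000,000 Mb; 3559.29 items → 3559 complete.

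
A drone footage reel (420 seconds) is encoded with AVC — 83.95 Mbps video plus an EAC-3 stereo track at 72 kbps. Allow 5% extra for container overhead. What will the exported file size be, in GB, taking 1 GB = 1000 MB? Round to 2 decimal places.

Audio: 72 kbps = 0.072 Mbps.
Total bitrate: 83.95 + 0.072 = 84.022 Mbps.
Stream data: 84.022 Mbps × 420 s = 35289.2 Mb.
With 5% container overhead: ×1.05.
37,054 Mb ÷ 8 = 4,632 MB → 4.632 GB.

4.63 GB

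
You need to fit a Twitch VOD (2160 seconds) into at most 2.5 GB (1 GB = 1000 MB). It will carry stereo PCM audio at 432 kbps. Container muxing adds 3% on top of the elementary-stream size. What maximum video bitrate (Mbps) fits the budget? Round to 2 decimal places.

8.56 Mbps

Budget: 2.5 GB = 20000.0 Mb.
Stream payload after overhead: 20000.0 / 1.03 = 19417.5 Mb.
Total bitrate budget: 19417.5 Mb / 2160 s = 8.990 Mbps.
Audio: 432 kbps = 0.432 Mbps.
Video: 8.990 − 0.432 = 8.558 Mbps.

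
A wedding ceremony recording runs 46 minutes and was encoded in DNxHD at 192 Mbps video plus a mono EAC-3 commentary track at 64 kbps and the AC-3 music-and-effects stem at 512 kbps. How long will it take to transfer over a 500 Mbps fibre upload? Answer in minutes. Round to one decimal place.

17.7 minutes

46 min = 2760 s
Audio total: 64 + 512 = 576 kbps = 0.576 Mbps.
Total bitrate: 192.576 Mbps.
File: 192.576 Mbps × 2760 s = 531509.8 Mb.
At 500 Mbps: 531509.8 / 500 = 1063.0 s ≈ 17.7 minutes.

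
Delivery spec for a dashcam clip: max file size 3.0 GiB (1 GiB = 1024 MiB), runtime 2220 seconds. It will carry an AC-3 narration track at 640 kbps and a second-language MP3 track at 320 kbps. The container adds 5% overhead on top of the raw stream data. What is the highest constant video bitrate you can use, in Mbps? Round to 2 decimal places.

10.10 Mbps

Budget: 3.0 GiB = 25769.8 Mb.
Stream payload after overhead: 25769.8 / 1.05 = 24542.7 Mb.
Total bitrate budget: 24542.7 Mb / 2220 s = 11.055 Mbps.
Audio total: 640 + 320 = 960 kbps = 0.960 Mbps.
Video: 11.055 − 0.960 = 10.095 Mbps.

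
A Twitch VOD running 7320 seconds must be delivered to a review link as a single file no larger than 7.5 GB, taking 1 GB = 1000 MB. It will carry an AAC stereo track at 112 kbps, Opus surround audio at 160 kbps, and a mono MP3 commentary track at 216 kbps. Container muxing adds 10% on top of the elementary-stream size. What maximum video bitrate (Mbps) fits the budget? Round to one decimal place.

7.0 Mbps

Budget: 7.5 GB = 60000.0 Mb.
Stream payload after overhead: 60000.0 / 1.10 = 54545.5 Mb.
Total bitrate budget: 54545.5 Mb / 7320 s = 7.452 Mbps.
Audio total: 112 + 160 + 216 = 488 kbps = 0.488 Mbps.
Video: 7.452 − 0.488 = 6.964 Mbps.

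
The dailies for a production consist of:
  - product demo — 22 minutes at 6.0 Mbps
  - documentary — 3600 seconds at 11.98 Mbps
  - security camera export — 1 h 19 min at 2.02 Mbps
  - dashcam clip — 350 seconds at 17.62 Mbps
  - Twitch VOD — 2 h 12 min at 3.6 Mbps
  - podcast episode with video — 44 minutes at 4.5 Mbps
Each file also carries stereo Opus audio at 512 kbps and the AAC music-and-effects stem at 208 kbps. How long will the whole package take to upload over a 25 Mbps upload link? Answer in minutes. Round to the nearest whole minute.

Audio total: 512 + 208 = 720 kbps = 0.720 Mbps.
product demo: 6.720 Mbps × 1320 s = 8870.4 Mb
documentary: 12.700 Mbps × 3600 s = 45720.0 Mb
security camera export: 2.740 Mbps × 4740 s = 12987.6 Mb
dashcam clip: 18.340 Mbps × 350 s = 6419.0 Mb
Twitch VOD: 4.320 Mbps × 7920 s = 34214.4 Mb
podcast episode with video: 5.220 Mbps × 2640 s = 13780.8 Mb
Total: 121992.2 Mb = 15249.0 MB.
At 25 Mbps: 121992.2 / 25 = 4880 s ≈ 81.3 minutes.

81 minutes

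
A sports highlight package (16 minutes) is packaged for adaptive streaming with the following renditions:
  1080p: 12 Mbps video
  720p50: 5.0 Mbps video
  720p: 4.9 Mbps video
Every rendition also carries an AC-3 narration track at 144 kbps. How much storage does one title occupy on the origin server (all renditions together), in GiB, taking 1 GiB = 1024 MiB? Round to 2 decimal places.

16 min = 960 s
Audio: 144 kbps = 0.144 Mbps.
Sum of rendition bitrates: (12+0.144) + (5.0+0.144) + (4.9+0.144) = 22.332 Mbps.
× 960 s = 21,439 Mb = 2,680 MB = 2.496 GiB.

2.50 GiB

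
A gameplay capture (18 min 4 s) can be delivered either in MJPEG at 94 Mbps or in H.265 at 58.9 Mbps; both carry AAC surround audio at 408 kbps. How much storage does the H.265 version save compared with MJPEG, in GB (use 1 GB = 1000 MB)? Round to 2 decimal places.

4.76 GB

18 min 4 s = 1084 s
Audio: 408 kbps = 0.408 Mbps.
MJPEG: 94.408 Mbps × 1084 s = 102338.3 Mb = 12.792 GB.
H.265: 59.308 Mbps × 1084 s = 64289.9 Mb = 8.036 GB.
Saving: 12.792 − 8.036 = 4.756 GB.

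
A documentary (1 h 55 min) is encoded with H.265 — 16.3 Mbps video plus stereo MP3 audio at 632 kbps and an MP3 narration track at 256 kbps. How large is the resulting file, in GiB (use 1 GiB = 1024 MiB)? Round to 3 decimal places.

13.807 GiB

1 h 55 min = 115 min = 6900 s
Audio total: 632 + 256 = 888 kbps = 0.888 Mbps.
Total bitrate: 16.3 + 0.888 = 17.188 Mbps.
Stream data: 17.188 Mbps × 6900 s = 118597.2 Mb.
118,597 Mb = 14,824,650,000 bytes ÷ 1,073,741,824 = 13.81 GiB.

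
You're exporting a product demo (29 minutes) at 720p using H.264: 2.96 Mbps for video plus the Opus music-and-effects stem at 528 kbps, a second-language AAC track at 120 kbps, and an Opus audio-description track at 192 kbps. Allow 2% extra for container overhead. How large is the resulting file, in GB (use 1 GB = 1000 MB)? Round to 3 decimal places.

29 min = 1740 s
Audio total: 528 + 120 + 192 = 840 kbps = 0.840 Mbps.
Total bitrate: 2.96 + 0.840 = 3.800 Mbps.
Stream data: 3.800 Mbps × 1740 s = 6612.0 Mb.
With 2% container overhead: ×1.02.
6,744 Mb ÷ 8 = 843.0 MB → 0.843 GB.

0.843 GB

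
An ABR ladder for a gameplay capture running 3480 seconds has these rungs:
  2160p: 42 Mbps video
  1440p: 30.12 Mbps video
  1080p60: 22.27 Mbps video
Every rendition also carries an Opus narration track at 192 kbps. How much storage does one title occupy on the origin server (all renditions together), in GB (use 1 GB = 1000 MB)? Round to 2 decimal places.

41.31 GB

Audio: 192 kbps = 0.192 Mbps.
Sum of rendition bitrates: (42+0.192) + (30.12+0.192) + (22.27+0.192) = 94.966 Mbps.
× 3480 s = 330,482 Mb = 41,310 MB = 41.31 GB.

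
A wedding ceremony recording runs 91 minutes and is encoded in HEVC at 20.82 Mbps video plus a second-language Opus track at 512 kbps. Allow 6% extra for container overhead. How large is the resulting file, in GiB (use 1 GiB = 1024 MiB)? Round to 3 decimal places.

14.373 GiB

91 min = 5460 s
Audio: 512 kbps = 0.512 Mbps.
Total bitrate: 20.82 + 0.512 = 21.332 Mbps.
Stream data: 21.332 Mbps × 5460 s = 116472.7 Mb.
With 6% container overhead: ×1.06.
123,461 Mb = 15,432,635,400 bytes ÷ 1,073,741,824 = 14.37 GiB.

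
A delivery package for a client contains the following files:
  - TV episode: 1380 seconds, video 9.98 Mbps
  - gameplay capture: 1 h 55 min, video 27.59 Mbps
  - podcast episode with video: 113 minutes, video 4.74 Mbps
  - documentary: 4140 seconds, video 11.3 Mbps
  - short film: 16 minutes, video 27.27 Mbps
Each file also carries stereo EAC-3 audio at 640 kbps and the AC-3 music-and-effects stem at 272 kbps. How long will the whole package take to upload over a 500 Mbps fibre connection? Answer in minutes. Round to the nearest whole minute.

11 minutes

Audio total: 640 + 272 = 912 kbps = 0.912 Mbps.
TV episode: 10.892 Mbps × 1380 s = 15031.0 Mb
gameplay capture: 28.502 Mbps × 6900 s = 196663.8 Mb
podcast episode with video: 5.652 Mbps × 6780 s = 38320.6 Mb
documentary: 12.212 Mbps × 4140 s = 50557.7 Mb
short film: 28.182 Mbps × 960 s = 27054.7 Mb
Total: 327627.7 Mb = 40953.5 MB.
At 500 Mbps: 327627.7 / 500 = 655 s ≈ 10.9 minutes.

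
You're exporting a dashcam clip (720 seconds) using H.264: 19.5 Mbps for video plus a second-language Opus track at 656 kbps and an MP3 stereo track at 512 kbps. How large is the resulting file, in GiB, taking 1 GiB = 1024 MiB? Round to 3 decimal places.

Audio total: 656 + 512 = 1168 kbps = 1.168 Mbps.
Total bitrate: 19.5 + 1.168 = 20.668 Mbps.
Stream data: 20.668 Mbps × 720 s = 14881.0 Mb.
14,881 Mb = 1,860,120,000 bytes ÷ 1,073,741,824 = 1.732 GiB.

1.732 GiB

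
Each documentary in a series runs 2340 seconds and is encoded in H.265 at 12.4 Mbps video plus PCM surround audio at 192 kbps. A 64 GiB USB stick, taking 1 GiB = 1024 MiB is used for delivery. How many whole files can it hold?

Audio: 192 kbps = 0.192 Mbps.
Total bitrate: 12.592 Mbps.
Per item: 12.592 Mbps × 2340 s = 29,465 Mb = 3,683 MB.
Capacity: 64 GiB = 549,756 Mb; 18.66 items → 18 complete.

18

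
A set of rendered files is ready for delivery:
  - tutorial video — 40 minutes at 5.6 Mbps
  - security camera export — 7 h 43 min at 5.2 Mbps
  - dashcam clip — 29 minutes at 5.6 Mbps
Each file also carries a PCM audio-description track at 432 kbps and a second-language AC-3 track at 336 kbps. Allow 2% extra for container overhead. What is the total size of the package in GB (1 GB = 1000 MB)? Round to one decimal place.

24.5 GB

Audio total: 432 + 336 = 768 kbps = 0.768 Mbps.
tutorial video: 6.368 Mbps × 2400 s × 1.02 = 15588.9 Mb
security camera export: 5.968 Mbps × 27780 s × 1.02 = 169106.9 Mb
dashcam clip: 6.368 Mbps × 1740 s × 1.02 = 11301.9 Mb
Total: 195997.7 Mb = 24499.7 MB.
= 24.50 GB.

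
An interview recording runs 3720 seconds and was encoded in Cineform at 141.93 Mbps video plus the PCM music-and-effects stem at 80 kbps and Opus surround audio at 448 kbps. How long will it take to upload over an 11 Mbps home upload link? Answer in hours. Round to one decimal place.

13.4 hours

Audio total: 80 + 448 = 528 kbps = 0.528 Mbps.
Total bitrate: 142.458 Mbps.
File: 142.458 Mbps × 3720 s = 529943.8 Mb.
At 11 Mbps: 529943.8 / 11 = 48176.7 s ≈ 13.4 hours.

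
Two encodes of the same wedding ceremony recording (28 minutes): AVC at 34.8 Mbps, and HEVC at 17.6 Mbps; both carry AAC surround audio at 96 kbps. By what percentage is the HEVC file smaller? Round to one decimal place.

49.3%

28 min = 1680 s
Audio: 96 kbps = 0.096 Mbps.
AVC: 34.896 Mbps × 1680 s = 58625.3 Mb = 7.328 GB.
HEVC: 17.696 Mbps × 1680 s = 29729.3 Mb = 3.716 GB.
Reduction: (1 − 3.716/7.328) × 100 = 49.29%.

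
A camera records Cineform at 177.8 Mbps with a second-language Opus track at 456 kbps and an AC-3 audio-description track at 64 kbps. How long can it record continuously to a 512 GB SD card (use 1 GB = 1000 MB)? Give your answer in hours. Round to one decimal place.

6.4 hours

Audio total: 456 + 64 = 520 kbps = 0.520 Mbps.
Total bitrate: 177.8 + 0.520 = 178.320 Mbps.
Capacity: 512 GB = 4,096,000 Mb.
Recording time: 4,096,000 / 178.320 = 22,970 s ≈ 6.38 hours.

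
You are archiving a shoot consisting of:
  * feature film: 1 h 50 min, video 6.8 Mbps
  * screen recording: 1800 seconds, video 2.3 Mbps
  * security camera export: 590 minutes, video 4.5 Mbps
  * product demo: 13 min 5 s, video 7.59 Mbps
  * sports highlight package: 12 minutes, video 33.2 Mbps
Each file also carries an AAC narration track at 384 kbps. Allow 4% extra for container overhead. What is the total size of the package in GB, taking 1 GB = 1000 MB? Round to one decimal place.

Audio: 384 kbps = 0.384 Mbps.
feature film: 7.184 Mbps × 6600 s × 1.04 = 49311.0 Mb
screen recording: 2.684 Mbps × 1800 s × 1.04 = 5024.4 Mb
security camera export: 4.884 Mbps × 35400 s × 1.04 = 179809.3 Mb
product demo: 7.974 Mbps × 785 s × 1.04 = 6510.0 Mb
sports highlight package: 33.584 Mbps × 720 s × 1.04 = 25147.7 Mb
Total: 265802.4 Mb = 33225.3 MB.
= 33.23 GB.

33.2 GB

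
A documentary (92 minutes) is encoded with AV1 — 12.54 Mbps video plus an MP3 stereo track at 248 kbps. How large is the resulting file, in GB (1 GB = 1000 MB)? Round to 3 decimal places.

8.824 GB

92 min = 5520 s
Audio: 248 kbps = 0.248 Mbps.
Total bitrate: 12.54 + 0.248 = 12.788 Mbps.
Stream data: 12.788 Mbps × 5520 s = 70589.8 Mb.
70,590 Mb ÷ 8 = 8,824 MB → 8.824 GB.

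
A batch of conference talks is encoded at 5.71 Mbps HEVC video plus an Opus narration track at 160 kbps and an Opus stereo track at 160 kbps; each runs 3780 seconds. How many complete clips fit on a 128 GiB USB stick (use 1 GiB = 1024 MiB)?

48

Audio total: 160 + 160 = 320 kbps = 0.320 Mbps.
Total bitrate: 6.030 Mbps.
Per item: 6.030 Mbps × 3780 s = 22,793 Mb = 2,849 MB.
Capacity: 128 GiB = 1,099,512 Mb; 48.24 items → 48 complete.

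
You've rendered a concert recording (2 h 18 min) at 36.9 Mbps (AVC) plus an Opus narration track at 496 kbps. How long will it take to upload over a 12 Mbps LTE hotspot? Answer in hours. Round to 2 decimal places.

7.17 hours

2 h 18 min = 138 min = 8280 s
Audio: 496 kbps = 0.496 Mbps.
Total bitrate: 37.396 Mbps.
File: 37.396 Mbps × 8280 s = 309638.9 Mb.
At 12 Mbps: 309638.9 / 12 = 25803.2 s ≈ 7.17 hours.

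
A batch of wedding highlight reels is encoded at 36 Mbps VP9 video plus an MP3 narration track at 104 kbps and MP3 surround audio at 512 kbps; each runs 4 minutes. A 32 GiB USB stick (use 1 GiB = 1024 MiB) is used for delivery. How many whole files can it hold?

4 min = 240 s
Audio total: 104 + 512 = 616 kbps = 0.616 Mbps.
Total bitrate: 36.616 Mbps.
Per item: 36.616 Mbps × 240 s = 8,788 Mb = 1,098 MB.
Capacity: 32 GiB = 274,878 Mb; 31.28 items → 31 complete.

31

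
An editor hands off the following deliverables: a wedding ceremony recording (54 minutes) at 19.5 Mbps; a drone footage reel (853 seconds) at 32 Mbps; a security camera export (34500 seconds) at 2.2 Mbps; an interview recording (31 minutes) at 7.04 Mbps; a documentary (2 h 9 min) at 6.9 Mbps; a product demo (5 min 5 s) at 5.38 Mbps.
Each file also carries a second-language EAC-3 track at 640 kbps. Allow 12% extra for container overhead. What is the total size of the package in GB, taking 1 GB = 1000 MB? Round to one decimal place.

37.2 GB

Audio: 640 kbps = 0.640 Mbps.
wedding ceremony recording: 20.140 Mbps × 3240 s × 1.12 = 73084.0 Mb
drone footage reel: 32.640 Mbps × 853 s × 1.12 = 31183.0 Mb
security camera export: 2.840 Mbps × 34500 s × 1.12 = 109737.6 Mb
interview recording: 7.680 Mbps × 1860 s × 1.12 = 15999.0 Mb
documentary: 7.540 Mbps × 7740 s × 1.12 = 65362.8 Mb
product demo: 6.020 Mbps × 305 s × 1.12 = 2056.4 Mb
Total: 297422.7 Mb = 37177.8 MB.
= 37.18 GB.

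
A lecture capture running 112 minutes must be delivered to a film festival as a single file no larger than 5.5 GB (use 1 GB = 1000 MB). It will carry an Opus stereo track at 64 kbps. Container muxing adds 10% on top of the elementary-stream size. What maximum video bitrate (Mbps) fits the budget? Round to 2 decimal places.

Budget: 5.5 GB = 44000.0 Mb.
Stream payload after overhead: 44000.0 / 1.10 = 40000.0 Mb.
112 min = 6720 s
Total bitrate budget: 40000.0 Mb / 6720 s = 5.952 Mbps.
Audio: 64 kbps = 0.064 Mbps.
Video: 5.952 − 0.064 = 5.888 Mbps.

5.89 Mbps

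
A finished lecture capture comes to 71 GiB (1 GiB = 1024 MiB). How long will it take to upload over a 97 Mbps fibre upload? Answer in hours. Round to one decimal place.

1.7 hours

File: 71 GiB = 609885.4 Mb.
At 97 Mbps: 609885.4 / 97 = 6287.5 s ≈ 1.75 hours.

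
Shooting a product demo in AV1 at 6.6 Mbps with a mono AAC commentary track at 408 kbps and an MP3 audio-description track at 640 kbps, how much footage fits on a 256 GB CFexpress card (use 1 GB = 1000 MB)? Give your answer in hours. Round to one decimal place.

Audio total: 408 + 640 = 1048 kbps = 1.048 Mbps.
Total bitrate: 6.6 + 1.048 = 7.648 Mbps.
Capacity: 256 GB = 2,048,000 Mb.
Recording time: 2,048,000 / 7.648 = 267,782 s ≈ 74.4 hours.

74.4 hours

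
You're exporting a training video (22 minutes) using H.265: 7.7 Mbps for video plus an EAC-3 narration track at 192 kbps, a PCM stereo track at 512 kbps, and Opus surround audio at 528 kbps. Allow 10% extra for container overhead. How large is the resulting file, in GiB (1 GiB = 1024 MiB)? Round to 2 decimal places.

22 min = 1320 s
Audio total: 192 + 512 + 528 = 1232 kbps = 1.232 Mbps.
Total bitrate: 7.7 + 1.232 = 8.932 Mbps.
Stream data: 8.932 Mbps × 1320 s = 11790.2 Mb.
With 10% container overhead: ×1.10.
12,969 Mb = 1,621,158,000 bytes ÷ 1,073,741,824 = 1.510 GiB.

1.51 GiB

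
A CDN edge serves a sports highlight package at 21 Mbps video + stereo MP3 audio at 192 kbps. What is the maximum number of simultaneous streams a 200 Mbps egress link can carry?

Audio: 192 kbps = 0.192 Mbps.
Per-viewer media rate: 21.192 Mbps.
200 Mbps = 200.0 Mbps; 200.0 / 21.192 = 9.44 → 9 viewers.

9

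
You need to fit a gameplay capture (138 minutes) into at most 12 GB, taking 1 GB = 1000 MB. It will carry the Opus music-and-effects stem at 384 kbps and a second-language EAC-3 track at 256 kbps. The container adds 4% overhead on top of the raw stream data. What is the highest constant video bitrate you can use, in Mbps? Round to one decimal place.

Budget: 12 GB = 96000.0 Mb.
Stream payload after overhead: 96000.0 / 1.04 = 92307.7 Mb.
138 min = 8280 s
Total bitrate budget: 92307.7 Mb / 8280 s = 11.148 Mbps.
Audio total: 384 + 256 = 640 kbps = 0.640 Mbps.
Video: 11.148 − 0.640 = 10.508 Mbps.

10.5 Mbps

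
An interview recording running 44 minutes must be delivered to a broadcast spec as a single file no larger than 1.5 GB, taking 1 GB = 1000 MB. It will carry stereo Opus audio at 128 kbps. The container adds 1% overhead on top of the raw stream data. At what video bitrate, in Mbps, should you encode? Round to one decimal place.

Budget: 1.5 GB = 12000.0 Mb.
Stream payload after overhead: 12000.0 / 1.01 = 11881.2 Mb.
44 min = 2640 s
Total bitrate budget: 11881.2 Mb / 2640 s = 4.500 Mbps.
Audio: 128 kbps = 0.128 Mbps.
Video: 4.500 − 0.128 = 4.372 Mbps.

4.4 Mbps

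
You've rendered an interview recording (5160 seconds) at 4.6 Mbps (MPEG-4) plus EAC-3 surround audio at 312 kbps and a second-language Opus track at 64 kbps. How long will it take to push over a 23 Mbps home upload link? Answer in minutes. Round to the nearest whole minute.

Audio total: 312 + 64 = 376 kbps = 0.376 Mbps.
Total bitrate: 4.976 Mbps.
File: 4.976 Mbps × 5160 s = 25676.2 Mb.
At 23 Mbps: 25676.2 / 23 = 1116.4 s ≈ 18.6 minutes.

19 minutes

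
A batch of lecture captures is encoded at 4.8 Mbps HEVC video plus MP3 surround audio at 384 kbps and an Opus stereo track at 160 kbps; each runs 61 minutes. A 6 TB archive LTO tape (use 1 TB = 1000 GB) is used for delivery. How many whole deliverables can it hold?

2454

61 min = 3660 s
Audio total: 384 + 160 = 544 kbps = 0.544 Mbps.
Total bitrate: 5.344 Mbps.
Per item: 5.344 Mbps × 3660 s = 19,559 Mb = 2,445 MB.
Capacity: 6 TB = 48,000,000 Mb; 2454.11 items → 2454 complete.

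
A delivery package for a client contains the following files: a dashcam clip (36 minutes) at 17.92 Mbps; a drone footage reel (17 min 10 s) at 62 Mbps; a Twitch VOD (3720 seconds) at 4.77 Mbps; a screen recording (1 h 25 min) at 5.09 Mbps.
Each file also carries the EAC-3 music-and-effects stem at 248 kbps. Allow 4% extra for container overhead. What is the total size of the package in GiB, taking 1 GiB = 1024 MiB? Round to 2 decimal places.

18.07 GiB

Audio: 248 kbps = 0.248 Mbps.
dashcam clip: 18.168 Mbps × 2160 s × 1.04 = 40812.6 Mb
drone footage reel: 62.248 Mbps × 1030 s × 1.04 = 66680.1 Mb
Twitch VOD: 5.018 Mbps × 3720 s × 1.04 = 19413.6 Mb
screen recording: 5.338 Mbps × 5100 s × 1.04 = 28312.8 Mb
Total: 155219.0 Mb = 19402.4 MB.
= 18.07 GiB.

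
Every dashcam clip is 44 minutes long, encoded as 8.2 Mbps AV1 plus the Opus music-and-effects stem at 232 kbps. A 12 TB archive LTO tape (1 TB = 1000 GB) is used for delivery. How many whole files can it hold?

44 min = 2640 s
Audio: 232 kbps = 0.232 Mbps.
Total bitrate: 8.432 Mbps.
Per item: 8.432 Mbps × 2640 s = 22,260 Mb = 2,783 MB.
Capacity: 12 TB = 96,000,000 Mb; 4312.58 items → 4312 complete.

4312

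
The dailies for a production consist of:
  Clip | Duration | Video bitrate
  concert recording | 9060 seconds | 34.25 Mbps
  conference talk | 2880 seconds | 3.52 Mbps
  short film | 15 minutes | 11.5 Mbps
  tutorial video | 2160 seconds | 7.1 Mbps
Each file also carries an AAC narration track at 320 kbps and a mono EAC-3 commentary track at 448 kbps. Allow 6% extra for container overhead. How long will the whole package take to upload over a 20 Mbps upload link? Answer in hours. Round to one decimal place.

Audio total: 320 + 448 = 768 kbps = 0.768 Mbps.
concert recording: 35.018 Mbps × 9060 s × 1.06 = 336298.9 Mb
conference talk: 4.288 Mbps × 2880 s × 1.06 = 13090.4 Mb
short film: 12.268 Mbps × 900 s × 1.06 = 11703.7 Mb
tutorial video: 7.868 Mbps × 2160 s × 1.06 = 18014.6 Mb
Total: 379107.5 Mb = 47388.4 MB.
At 20 Mbps: 379107.5 / 20 = 18955 s ≈ 5.27 hours.

5.3 hours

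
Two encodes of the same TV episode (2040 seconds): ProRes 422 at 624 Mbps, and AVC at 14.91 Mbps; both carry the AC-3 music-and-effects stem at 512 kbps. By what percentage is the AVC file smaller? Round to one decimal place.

97.5%

Audio: 512 kbps = 0.512 Mbps.
ProRes 422: 624.512 Mbps × 2040 s = 1274004.5 Mb = 159.251 GB.
AVC: 15.422 Mbps × 2040 s = 31460.9 Mb = 3.933 GB.
Reduction: (1 − 3.933/159.251) × 100 = 97.53%.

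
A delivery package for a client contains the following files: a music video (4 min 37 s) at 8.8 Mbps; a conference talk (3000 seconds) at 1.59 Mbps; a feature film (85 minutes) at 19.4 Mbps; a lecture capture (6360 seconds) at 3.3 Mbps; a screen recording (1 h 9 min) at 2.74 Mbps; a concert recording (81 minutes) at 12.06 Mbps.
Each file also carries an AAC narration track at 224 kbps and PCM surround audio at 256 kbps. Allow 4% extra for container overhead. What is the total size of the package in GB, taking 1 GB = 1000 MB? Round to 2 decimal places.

Audio total: 224 + 256 = 480 kbps = 0.480 Mbps.
music video: 9.280 Mbps × 277 s × 1.04 = 2673.4 Mb
conference talk: 2.070 Mbps × 3000 s × 1.04 = 6458.4 Mb
feature film: 19.880 Mbps × 5100 s × 1.04 = 105443.5 Mb
lecture capture: 3.780 Mbps × 6360 s × 1.04 = 25002.4 Mb
screen recording: 3.220 Mbps × 4140 s × 1.04 = 13864.0 Mb
concert recording: 12.540 Mbps × 4860 s × 1.04 = 63382.2 Mb
Total: 216823.9 Mb = 27103.0 MB.
= 27.10 GB.

27.10 GB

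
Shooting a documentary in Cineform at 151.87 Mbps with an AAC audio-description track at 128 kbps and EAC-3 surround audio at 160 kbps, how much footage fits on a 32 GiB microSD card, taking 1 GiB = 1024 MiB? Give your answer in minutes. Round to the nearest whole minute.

Audio total: 128 + 160 = 288 kbps = 0.288 Mbps.
Total bitrate: 151.87 + 0.288 = 152.158 Mbps.
Capacity: 32 GiB = 274,878 Mb.
Recording time: 274,878 / 152.158 = 1,807 s ≈ 30.1 minutes.

30 minutes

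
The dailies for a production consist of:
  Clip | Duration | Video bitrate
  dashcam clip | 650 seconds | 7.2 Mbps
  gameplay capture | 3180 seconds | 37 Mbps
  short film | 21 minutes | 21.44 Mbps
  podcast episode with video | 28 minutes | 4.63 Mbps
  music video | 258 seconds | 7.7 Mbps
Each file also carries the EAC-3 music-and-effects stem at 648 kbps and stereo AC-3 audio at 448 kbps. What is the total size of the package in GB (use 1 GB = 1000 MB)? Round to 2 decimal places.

20.85 GB

Audio total: 648 + 448 = 1096 kbps = 1.096 Mbps.
dashcam clip: 8.296 Mbps × 650 s = 5392.4 Mb
gameplay capture: 38.096 Mbps × 3180 s = 121145.3 Mb
short film: 22.536 Mbps × 1260 s = 28395.4 Mb
podcast episode with video: 5.726 Mbps × 1680 s = 9619.7 Mb
music video: 8.796 Mbps × 258 s = 2269.4 Mb
Total: 166822.1 Mb = 20852.8 MB.
= 20.85 GB.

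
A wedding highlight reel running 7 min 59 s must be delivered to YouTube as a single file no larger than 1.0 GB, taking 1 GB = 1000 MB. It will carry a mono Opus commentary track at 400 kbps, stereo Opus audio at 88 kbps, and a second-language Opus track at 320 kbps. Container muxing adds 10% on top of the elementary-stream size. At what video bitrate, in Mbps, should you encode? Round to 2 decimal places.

14.38 Mbps

Budget: 1.0 GB = 8000.0 Mb.
Stream payload after overhead: 8000.0 / 1.10 = 7272.7 Mb.
7 min 59 s = 479 s
Total bitrate budget: 7272.7 Mb / 479 s = 15.183 Mbps.
Audio total: 400 + 88 + 320 = 808 kbps = 0.808 Mbps.
Video: 15.183 − 0.808 = 14.375 Mbps.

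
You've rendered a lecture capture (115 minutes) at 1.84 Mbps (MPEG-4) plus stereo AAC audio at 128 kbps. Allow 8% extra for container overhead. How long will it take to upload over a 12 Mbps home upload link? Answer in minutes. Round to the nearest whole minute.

20 minutes

115 min = 6900 s
Audio: 128 kbps = 0.128 Mbps.
Total bitrate: 1.968 Mbps.
File: 1.968 Mbps × 6900 s = 13579.2 Mb.
With 8% container overhead: ×1.08. → 14665.5 Mb.
At 12 Mbps: 14665.5 / 12 = 1222.1 s ≈ 20.4 minutes.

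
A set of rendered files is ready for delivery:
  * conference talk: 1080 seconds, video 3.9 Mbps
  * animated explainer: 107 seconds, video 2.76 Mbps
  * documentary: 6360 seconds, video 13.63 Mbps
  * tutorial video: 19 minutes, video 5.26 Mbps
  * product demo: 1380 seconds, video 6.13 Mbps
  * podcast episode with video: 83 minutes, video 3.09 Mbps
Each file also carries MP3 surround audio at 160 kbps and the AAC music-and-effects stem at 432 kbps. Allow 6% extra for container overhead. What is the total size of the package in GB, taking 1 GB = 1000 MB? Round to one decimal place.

17.2 GB

Audio total: 160 + 432 = 592 kbps = 0.592 Mbps.
conference talk: 4.492 Mbps × 1080 s × 1.06 = 5142.4 Mb
animated explainer: 3.352 Mbps × 107 s × 1.06 = 380.2 Mb
documentary: 14.222 Mbps × 6360 s × 1.06 = 95879.0 Mb
tutorial video: 5.852 Mbps × 1140 s × 1.06 = 7071.6 Mb
product demo: 6.722 Mbps × 1380 s × 1.06 = 9832.9 Mb
podcast episode with video: 3.682 Mbps × 4980 s × 1.06 = 19436.5 Mb
Total: 137742.7 Mb = 17217.8 MB.
= 17.22 GB.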